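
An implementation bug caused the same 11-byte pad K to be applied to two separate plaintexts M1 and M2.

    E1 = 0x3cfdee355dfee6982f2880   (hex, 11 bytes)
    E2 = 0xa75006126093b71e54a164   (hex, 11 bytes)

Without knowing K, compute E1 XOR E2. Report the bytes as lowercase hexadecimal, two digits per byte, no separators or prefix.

E1 ⊕ E2 = (M1 ⊕ K) ⊕ (M2 ⊕ K) = M1 ⊕ M2 — the shared key cancels under XOR.
byte 0: 3c xor a7 = 9b
byte 1: fd xor 50 = ad
byte 2: ee xor 06 = e8
byte 3: 35 xor 12 = 27
byte 4: 5d xor 60 = 3d
byte 5: fe xor 93 = 6d
byte 6: e6 xor b7 = 51
byte 7: 98 xor 1e = 86
byte 8: 2f xor 54 = 7b
byte 9: 28 xor a1 = 89
byte 10: 80 xor 64 = e4

9bade8273d6d51867b89e4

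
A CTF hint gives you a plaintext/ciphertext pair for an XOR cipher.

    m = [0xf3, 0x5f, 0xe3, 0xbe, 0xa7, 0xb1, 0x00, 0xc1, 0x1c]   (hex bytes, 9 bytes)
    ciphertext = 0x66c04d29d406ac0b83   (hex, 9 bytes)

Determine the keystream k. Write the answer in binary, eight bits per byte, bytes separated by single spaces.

Since ciphertext = m ⊕ k, XORing both sides with m gives k = m ⊕ ciphertext.
f3 ^ 66 = 95
5f ^ c0 = 9f
e3 ^ 4d = ae
be ^ 29 = 97
a7 ^ d4 = 73
b1 ^ 06 = b7
00 ^ ac = ac
c1 ^ 0b = ca
1c ^ 83 = 9f

10010101 10011111 10101110 10010111 01110011 10110111 10101100 11001010 10011111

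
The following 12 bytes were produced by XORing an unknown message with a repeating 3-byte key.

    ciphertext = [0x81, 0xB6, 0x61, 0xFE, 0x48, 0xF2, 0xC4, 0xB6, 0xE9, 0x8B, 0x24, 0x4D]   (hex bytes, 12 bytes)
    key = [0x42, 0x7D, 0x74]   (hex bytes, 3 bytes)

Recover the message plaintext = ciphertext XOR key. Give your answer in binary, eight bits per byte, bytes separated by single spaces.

11000011 11001011 00010101 10111100 00110101 10000110 10000110 11001011 10011101 11001001 01011001 00111001

The 3-byte key repeats, so the effective keystream is 42 7d 74 42 7d 74 42 7d 74 42 7d 74.
byte 0: 81 XOR 42 = c3
byte 1: b6 XOR 7d = cb
byte 2: 61 XOR 74 = 15
byte 3: fe XOR 42 = bc
byte 4: 48 XOR 7d = 35
byte 5: f2 XOR 74 = 86
byte 6: c4 XOR 42 = 86
byte 7: b6 XOR 7d = cb
byte 8: e9 XOR 74 = 9d
byte 9: 8b XOR 42 = c9
byte 10: 24 XOR 7d = 59
byte 11: 4d XOR 74 = 39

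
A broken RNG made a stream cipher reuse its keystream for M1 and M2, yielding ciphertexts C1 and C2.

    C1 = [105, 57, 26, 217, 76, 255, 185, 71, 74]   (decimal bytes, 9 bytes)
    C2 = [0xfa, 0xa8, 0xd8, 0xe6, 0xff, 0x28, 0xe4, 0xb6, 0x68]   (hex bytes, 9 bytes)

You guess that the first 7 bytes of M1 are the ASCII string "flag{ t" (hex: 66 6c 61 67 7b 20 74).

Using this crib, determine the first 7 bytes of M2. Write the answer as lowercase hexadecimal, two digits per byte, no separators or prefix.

f5fda358c8f729

First, C1 ⊕ C2 = (M1 ⊕ K) ⊕ (M2 ⊕ K) = M1 ⊕ M2, so the key drops out. Then M2 = (M1 ⊕ M2) ⊕ M1 over the first 7 bytes.
byte 0: (69 xor fa) xor 66 = 93 xor 66 = f5
byte 1: (39 xor a8) xor 6c = 91 xor 6c = fd
byte 2: (1a xor d8) xor 61 = c2 xor 61 = a3
byte 3: (d9 xor e6) xor 67 = 3f xor 67 = 58
byte 4: (4c xor ff) xor 7b = b3 xor 7b = c8
byte 5: (ff xor 28) xor 20 = d7 xor 20 = f7
byte 6: (b9 xor e4) xor 74 = 5d xor 74 = 29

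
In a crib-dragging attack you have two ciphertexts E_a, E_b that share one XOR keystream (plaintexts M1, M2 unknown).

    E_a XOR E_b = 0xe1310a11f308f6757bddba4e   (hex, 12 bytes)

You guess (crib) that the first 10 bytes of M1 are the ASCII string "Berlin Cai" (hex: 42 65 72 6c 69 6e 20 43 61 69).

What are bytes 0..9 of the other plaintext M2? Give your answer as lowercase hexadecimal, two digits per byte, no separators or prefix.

a354787d9a66d6361ab4

Since E_a ⊕ E_b = M1 ⊕ M2, XORing with the guessed M1 bytes yields the corresponding M2 bytes: M2 = (E_a ⊕ E_b) ⊕ M1.
byte 0: e1 XOR 42 = a3
byte 1: 31 XOR 65 = 54
byte 2: 0a XOR 72 = 78
byte 3: 11 XOR 6c = 7d
byte 4: f3 XOR 69 = 9a
byte 5: 08 XOR 6e = 66
byte 6: f6 XOR 20 = d6
byte 7: 75 XOR 43 = 36
byte 8: 7b XOR 61 = 1a
byte 9: dd XOR 69 = b4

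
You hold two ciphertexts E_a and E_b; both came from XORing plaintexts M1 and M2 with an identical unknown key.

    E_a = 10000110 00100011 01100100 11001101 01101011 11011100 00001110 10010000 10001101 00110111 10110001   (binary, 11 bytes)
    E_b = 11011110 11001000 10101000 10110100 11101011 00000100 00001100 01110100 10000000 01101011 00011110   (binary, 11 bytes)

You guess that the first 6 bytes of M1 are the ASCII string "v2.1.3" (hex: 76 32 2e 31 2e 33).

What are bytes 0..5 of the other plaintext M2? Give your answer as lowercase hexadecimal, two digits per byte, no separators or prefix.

2ed9e248aeeb

First, E_a ⊕ E_b = (M1 ⊕ K) ⊕ (M2 ⊕ K) = M1 ⊕ M2, so the key drops out. Then M2 = (M1 ⊕ M2) ⊕ M1 over the first 6 bytes.
byte 0: (86 ^ de) ^ 76 = 58 ^ 76 = 2e
byte 1: (23 ^ c8) ^ 32 = eb ^ 32 = d9
byte 2: (64 ^ a8) ^ 2e = cc ^ 2e = e2
byte 3: (cd ^ b4) ^ 31 = 79 ^ 31 = 48
byte 4: (6b ^ eb) ^ 2e = 80 ^ 2e = ae
byte 5: (dc ^ 04) ^ 33 = d8 ^ 33 = eb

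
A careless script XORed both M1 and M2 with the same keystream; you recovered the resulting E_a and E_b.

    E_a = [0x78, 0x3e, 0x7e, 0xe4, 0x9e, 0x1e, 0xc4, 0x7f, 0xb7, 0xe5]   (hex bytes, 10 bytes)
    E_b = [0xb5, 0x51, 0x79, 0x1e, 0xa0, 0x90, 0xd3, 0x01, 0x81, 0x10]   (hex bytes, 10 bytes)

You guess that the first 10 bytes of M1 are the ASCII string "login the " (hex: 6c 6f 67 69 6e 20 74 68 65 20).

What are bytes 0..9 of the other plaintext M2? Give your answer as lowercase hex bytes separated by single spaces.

First, E_a ⊕ E_b = (M1 ⊕ K) ⊕ (M2 ⊕ K) = M1 ⊕ M2, so the key drops out. Then M2 = (M1 ⊕ M2) ⊕ M1 over the first 10 bytes.
byte 0: (78 XOR b5) XOR 6c = cd XOR 6c = a1
byte 1: (3e XOR 51) XOR 6f = 6f XOR 6f = 00
byte 2: (7e XOR 79) XOR 67 = 07 XOR 67 = 60
byte 3: (e4 XOR 1e) XOR 69 = fa XOR 69 = 93
byte 4: (9e XOR a0) XOR 6e = 3e XOR 6e = 50
byte 5: (1e XOR 90) XOR 20 = 8e XOR 20 = ae
byte 6: (c4 XOR d3) XOR 74 = 17 XOR 74 = 63
byte 7: (7f XOR 01) XOR 68 = 7e XOR 68 = 16
byte 8: (b7 XOR 81) XOR 65 = 36 XOR 65 = 53
byte 9: (e5 XOR 10) XOR 20 = f5 XOR 20 = d5

a1 00 60 93 50 ae 63 16 53 d5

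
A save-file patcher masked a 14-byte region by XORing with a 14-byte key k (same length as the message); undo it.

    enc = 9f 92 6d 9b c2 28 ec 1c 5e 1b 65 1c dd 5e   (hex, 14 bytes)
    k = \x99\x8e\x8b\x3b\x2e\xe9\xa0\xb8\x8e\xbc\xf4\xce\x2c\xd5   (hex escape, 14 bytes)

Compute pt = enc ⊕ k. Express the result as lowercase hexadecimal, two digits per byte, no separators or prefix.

XOR is its own inverse, so applying the key byte-wise gives the result directly.
9f ^ 99 = 06
92 ^ 8e = 1c
6d ^ 8b = e6
9b ^ 3b = a0
c2 ^ 2e = ec
28 ^ e9 = c1
ec ^ a0 = 4c
1c ^ b8 = a4
5e ^ 8e = d0
1b ^ bc = a7
65 ^ f4 = 91
1c ^ ce = d2
dd ^ 2c = f1
5e ^ d5 = 8b

061ce6a0ecc14ca4d0a791d2f18b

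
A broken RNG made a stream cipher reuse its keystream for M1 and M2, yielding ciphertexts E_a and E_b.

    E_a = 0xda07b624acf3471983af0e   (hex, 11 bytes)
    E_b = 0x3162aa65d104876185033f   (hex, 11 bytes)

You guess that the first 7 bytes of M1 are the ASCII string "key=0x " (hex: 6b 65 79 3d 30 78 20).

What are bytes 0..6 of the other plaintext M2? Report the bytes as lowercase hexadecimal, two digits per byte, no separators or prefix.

8000657c4d8fe0

First, E_a ⊕ E_b = (M1 ⊕ K) ⊕ (M2 ⊕ K) = M1 ⊕ M2, so the key drops out. Then M2 = (M1 ⊕ M2) ⊕ M1 over the first 7 bytes.
byte 0: (da ^ 31) ^ 6b = eb ^ 6b = 80
byte 1: (07 ^ 62) ^ 65 = 65 ^ 65 = 00
byte 2: (b6 ^ aa) ^ 79 = 1c ^ 79 = 65
byte 3: (24 ^ 65) ^ 3d = 41 ^ 3d = 7c
byte 4: (ac ^ d1) ^ 30 = 7d ^ 30 = 4d
byte 5: (f3 ^ 04) ^ 78 = f7 ^ 78 = 8f
byte 6: (47 ^ 87) ^ 20 = c0 ^ 20 = e0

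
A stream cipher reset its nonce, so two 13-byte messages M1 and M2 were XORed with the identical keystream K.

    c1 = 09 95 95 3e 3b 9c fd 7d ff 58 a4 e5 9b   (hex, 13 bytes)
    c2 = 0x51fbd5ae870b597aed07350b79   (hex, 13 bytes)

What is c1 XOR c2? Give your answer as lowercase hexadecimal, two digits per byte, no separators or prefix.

c1 ⊕ c2 = (M1 ⊕ K) ⊕ (M2 ⊕ K) = M1 ⊕ M2 — the shared key cancels under XOR.
09 ^ 51 = 58
95 ^ fb = 6e
95 ^ d5 = 40
3e ^ ae = 90
3b ^ 87 = bc
9c ^ 0b = 97
fd ^ 59 = a4
7d ^ 7a = 07
ff ^ ed = 12
58 ^ 07 = 5f
a4 ^ 35 = 91
e5 ^ 0b = ee
9b ^ 79 = e2

586e4090bc97a407125f91eee2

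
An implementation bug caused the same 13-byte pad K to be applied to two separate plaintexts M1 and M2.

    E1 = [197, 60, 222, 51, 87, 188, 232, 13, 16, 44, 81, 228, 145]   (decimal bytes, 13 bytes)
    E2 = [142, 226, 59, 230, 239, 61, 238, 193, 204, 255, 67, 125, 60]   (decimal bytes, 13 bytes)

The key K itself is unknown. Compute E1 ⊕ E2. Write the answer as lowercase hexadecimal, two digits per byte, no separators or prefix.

4bdee5d5b88106ccdcd31299ad

E1 ⊕ E2 = (M1 ⊕ K) ⊕ (M2 ⊕ K) = M1 ⊕ M2 — the shared key cancels under XOR.
c5 ^ 8e = 4b
3c ^ e2 = de
de ^ 3b = e5
33 ^ e6 = d5
57 ^ ef = b8
bc ^ 3d = 81
e8 ^ ee = 06
0d ^ c1 = cc
10 ^ cc = dc
2c ^ ff = d3
51 ^ 43 = 12
e4 ^ 7d = 99
91 ^ 3c = ad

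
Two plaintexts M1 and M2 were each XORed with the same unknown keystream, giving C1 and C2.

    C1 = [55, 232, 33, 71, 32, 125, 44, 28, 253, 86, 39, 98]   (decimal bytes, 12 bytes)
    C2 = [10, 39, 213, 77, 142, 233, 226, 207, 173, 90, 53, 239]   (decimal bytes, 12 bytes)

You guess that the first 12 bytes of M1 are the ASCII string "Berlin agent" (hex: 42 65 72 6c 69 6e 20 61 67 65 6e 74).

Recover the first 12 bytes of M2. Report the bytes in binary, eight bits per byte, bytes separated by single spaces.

First, C1 ⊕ C2 = (M1 ⊕ K) ⊕ (M2 ⊕ K) = M1 ⊕ M2, so the key drops out. Then M2 = (M1 ⊕ M2) ⊕ M1 over the first 12 bytes.
byte 0: (37 XOR 0a) XOR 42 = 3d XOR 42 = 7f
byte 1: (e8 XOR 27) XOR 65 = cf XOR 65 = aa
byte 2: (21 XOR d5) XOR 72 = f4 XOR 72 = 86
byte 3: (47 XOR 4d) XOR 6c = 0a XOR 6c = 66
byte 4: (20 XOR 8e) XOR 69 = ae XOR 69 = c7
byte 5: (7d XOR e9) XOR 6e = 94 XOR 6e = fa
byte 6: (2c XOR e2) XOR 20 = ce XOR 20 = ee
byte 7: (1c XOR cf) XOR 61 = d3 XOR 61 = b2
byte 8: (fd XOR ad) XOR 67 = 50 XOR 67 = 37
byte 9: (56 XOR 5a) XOR 65 = 0c XOR 65 = 69
byte 10: (27 XOR 35) XOR 6e = 12 XOR 6e = 7c
byte 11: (62 XOR ef) XOR 74 = 8d XOR 74 = f9

01111111 10101010 10000110 01100110 11000111 11111010 11101110 10110010 00110111 01101001 01111100 11111001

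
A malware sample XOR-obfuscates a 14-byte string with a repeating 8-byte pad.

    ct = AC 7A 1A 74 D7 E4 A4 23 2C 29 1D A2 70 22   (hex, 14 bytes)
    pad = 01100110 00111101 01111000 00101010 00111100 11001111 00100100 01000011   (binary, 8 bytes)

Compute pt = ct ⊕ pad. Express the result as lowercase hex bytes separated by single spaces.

The 8-byte key repeats, so the effective keystream is 66 3d 78 2a 3c cf 24 43 66 3d 78 2a 3c cf.
byte 0: ac ⊕ 66 = ca
byte 1: 7a ⊕ 3d = 47
byte 2: 1a ⊕ 78 = 62
byte 3: 74 ⊕ 2a = 5e
byte 4: d7 ⊕ 3c = eb
byte 5: e4 ⊕ cf = 2b
byte 6: a4 ⊕ 24 = 80
byte 7: 23 ⊕ 43 = 60
byte 8: 2c ⊕ 66 = 4a
byte 9: 29 ⊕ 3d = 14
byte 10: 1d ⊕ 78 = 65
byte 11: a2 ⊕ 2a = 88
byte 12: 70 ⊕ 3c = 4c
byte 13: 22 ⊕ cf = ed

ca 47 62 5e eb 2b 80 60 4a 14 65 88 4c ed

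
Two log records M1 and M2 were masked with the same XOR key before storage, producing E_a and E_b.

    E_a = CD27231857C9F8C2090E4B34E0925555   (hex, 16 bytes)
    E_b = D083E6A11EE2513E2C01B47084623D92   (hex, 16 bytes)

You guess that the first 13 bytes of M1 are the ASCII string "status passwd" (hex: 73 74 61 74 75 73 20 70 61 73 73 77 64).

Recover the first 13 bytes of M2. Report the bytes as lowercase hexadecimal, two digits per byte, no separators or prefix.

First, E_a ⊕ E_b = (M1 ⊕ K) ⊕ (M2 ⊕ K) = M1 ⊕ M2, so the key drops out. Then M2 = (M1 ⊕ M2) ⊕ M1 over the first 13 bytes.
byte 0: (cd XOR d0) XOR 73 = 1d XOR 73 = 6e
byte 1: (27 XOR 83) XOR 74 = a4 XOR 74 = d0
byte 2: (23 XOR e6) XOR 61 = c5 XOR 61 = a4
byte 3: (18 XOR a1) XOR 74 = b9 XOR 74 = cd
byte 4: (57 XOR 1e) XOR 75 = 49 XOR 75 = 3c
byte 5: (c9 XOR e2) XOR 73 = 2b XOR 73 = 58
byte 6: (f8 XOR 51) XOR 20 = a9 XOR 20 = 89
byte 7: (c2 XOR 3e) XOR 70 = fc XOR 70 = 8c
byte 8: (09 XOR 2c) XOR 61 = 25 XOR 61 = 44
byte 9: (0e XOR 01) XOR 73 = 0f XOR 73 = 7c
byte 10: (4b XOR b4) XOR 73 = ff XOR 73 = 8c
byte 11: (34 XOR 70) XOR 77 = 44 XOR 77 = 33
byte 12: (e0 XOR 84) XOR 64 = 64 XOR 64 = 00

6ed0a4cd3c58898c447c8c3300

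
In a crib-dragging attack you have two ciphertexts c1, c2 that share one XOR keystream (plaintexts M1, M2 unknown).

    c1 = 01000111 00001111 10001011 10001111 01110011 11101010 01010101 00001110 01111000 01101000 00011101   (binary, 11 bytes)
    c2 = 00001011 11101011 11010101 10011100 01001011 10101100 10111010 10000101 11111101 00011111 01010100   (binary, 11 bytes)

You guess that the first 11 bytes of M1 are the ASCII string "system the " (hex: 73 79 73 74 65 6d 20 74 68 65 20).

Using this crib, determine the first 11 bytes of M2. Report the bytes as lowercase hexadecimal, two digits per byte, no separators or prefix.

First, c1 ⊕ c2 = (M1 ⊕ K) ⊕ (M2 ⊕ K) = M1 ⊕ M2, so the key drops out. Then M2 = (M1 ⊕ M2) ⊕ M1 over the first 11 bytes.
byte 0: (47 ^ 0b) ^ 73 = 4c ^ 73 = 3f
byte 1: (0f ^ eb) ^ 79 = e4 ^ 79 = 9d
byte 2: (8b ^ d5) ^ 73 = 5e ^ 73 = 2d
byte 3: (8f ^ 9c) ^ 74 = 13 ^ 74 = 67
byte 4: (73 ^ 4b) ^ 65 = 38 ^ 65 = 5d
byte 5: (ea ^ ac) ^ 6d = 46 ^ 6d = 2b
byte 6: (55 ^ ba) ^ 20 = ef ^ 20 = cf
byte 7: (0e ^ 85) ^ 74 = 8b ^ 74 = ff
byte 8: (78 ^ fd) ^ 68 = 85 ^ 68 = ed
byte 9: (68 ^ 1f) ^ 65 = 77 ^ 65 = 12
byte 10: (1d ^ 54) ^ 20 = 49 ^ 20 = 69

3f9d2d675d2bcfffed1269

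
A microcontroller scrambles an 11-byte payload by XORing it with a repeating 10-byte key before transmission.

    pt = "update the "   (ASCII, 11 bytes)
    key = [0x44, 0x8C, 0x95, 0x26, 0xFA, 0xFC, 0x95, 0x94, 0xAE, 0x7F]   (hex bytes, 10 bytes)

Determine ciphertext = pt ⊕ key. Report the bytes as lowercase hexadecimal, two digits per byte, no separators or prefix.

31fcf1478e99b5e0c61a64

The 10-byte key repeats, so the effective keystream is 44 8c 95 26 fa fc 95 94 ae 7f 44.
byte 0: 75 ⊕ 44 = 31
byte 1: 70 ⊕ 8c = fc
byte 2: 64 ⊕ 95 = f1
byte 3: 61 ⊕ 26 = 47
byte 4: 74 ⊕ fa = 8e
byte 5: 65 ⊕ fc = 99
byte 6: 20 ⊕ 95 = b5
byte 7: 74 ⊕ 94 = e0
byte 8: 68 ⊕ ae = c6
byte 9: 65 ⊕ 7f = 1a
byte 10: 20 ⊕ 44 = 64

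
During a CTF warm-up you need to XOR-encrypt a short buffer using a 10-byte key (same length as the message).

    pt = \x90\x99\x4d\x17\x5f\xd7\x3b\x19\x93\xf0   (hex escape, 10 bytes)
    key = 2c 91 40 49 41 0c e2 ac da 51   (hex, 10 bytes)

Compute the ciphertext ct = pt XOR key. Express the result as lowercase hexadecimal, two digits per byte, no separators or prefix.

XOR is its own inverse, so applying the key byte-wise gives the result directly.
byte 0: 10010000 ⊕ 00101100 = 10111100
byte 1: 10011001 ⊕ 10010001 = 00001000
byte 2: 01001101 ⊕ 01000000 = 00001101
byte 3: 00010111 ⊕ 01001001 = 01011110
byte 4: 01011111 ⊕ 01000001 = 00011110
byte 5: 11010111 ⊕ 00001100 = 11011011
byte 6: 00111011 ⊕ 11100010 = 11011001
byte 7: 00011001 ⊕ 10101100 = 10110101
byte 8: 10010011 ⊕ 11011010 = 01001001
byte 9: 11110000 ⊕ 01010001 = 10100001

bc080d5e1edbd9b549a1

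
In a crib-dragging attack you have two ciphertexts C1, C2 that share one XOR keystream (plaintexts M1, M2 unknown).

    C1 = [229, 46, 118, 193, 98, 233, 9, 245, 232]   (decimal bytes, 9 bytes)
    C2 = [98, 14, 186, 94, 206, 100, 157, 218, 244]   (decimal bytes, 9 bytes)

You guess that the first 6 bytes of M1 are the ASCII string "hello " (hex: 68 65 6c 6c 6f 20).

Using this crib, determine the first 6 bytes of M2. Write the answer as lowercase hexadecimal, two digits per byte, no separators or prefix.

ef45a0f3c3ad

First, C1 ⊕ C2 = (M1 ⊕ K) ⊕ (M2 ⊕ K) = M1 ⊕ M2, so the key drops out. Then M2 = (M1 ⊕ M2) ⊕ M1 over the first 6 bytes.
byte 0: (e5 xor 62) xor 68 = 87 xor 68 = ef
byte 1: (2e xor 0e) xor 65 = 20 xor 65 = 45
byte 2: (76 xor ba) xor 6c = cc xor 6c = a0
byte 3: (c1 xor 5e) xor 6c = 9f xor 6c = f3
byte 4: (62 xor ce) xor 6f = ac xor 6f = c3
byte 5: (e9 xor 64) xor 20 = 8d xor 20 = ad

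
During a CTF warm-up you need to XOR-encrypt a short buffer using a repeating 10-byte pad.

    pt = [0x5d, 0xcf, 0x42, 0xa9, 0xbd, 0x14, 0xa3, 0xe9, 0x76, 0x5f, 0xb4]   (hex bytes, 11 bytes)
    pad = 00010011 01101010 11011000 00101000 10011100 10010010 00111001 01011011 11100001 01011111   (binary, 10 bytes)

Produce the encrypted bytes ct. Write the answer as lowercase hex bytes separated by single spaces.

4e a5 9a 81 21 86 9a b2 97 00 a7

The 10-byte key repeats, so the effective keystream is 13 6a d8 28 9c 92 39 5b e1 5f 13.
byte 0: 5d ^ 13 = 4e
byte 1: cf ^ 6a = a5
byte 2: 42 ^ d8 = 9a
byte 3: a9 ^ 28 = 81
byte 4: bd ^ 9c = 21
byte 5: 14 ^ 92 = 86
byte 6: a3 ^ 39 = 9a
byte 7: e9 ^ 5b = b2
byte 8: 76 ^ e1 = 97
byte 9: 5f ^ 5f = 00
byte 10: b4 ^ 13 = a7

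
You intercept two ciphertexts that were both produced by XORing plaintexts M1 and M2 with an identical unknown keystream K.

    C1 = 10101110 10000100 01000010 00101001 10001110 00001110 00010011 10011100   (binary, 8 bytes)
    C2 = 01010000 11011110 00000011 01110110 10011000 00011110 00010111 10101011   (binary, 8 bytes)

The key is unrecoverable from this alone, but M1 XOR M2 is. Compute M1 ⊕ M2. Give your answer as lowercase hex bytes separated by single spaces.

fe 5a 41 5f 16 10 04 37

C1 ⊕ C2 = (M1 ⊕ K) ⊕ (M2 ⊕ K) = M1 ⊕ M2 — the shared key cancels under XOR.
byte 0: ae ⊕ 50 = fe
byte 1: 84 ⊕ de = 5a
byte 2: 42 ⊕ 03 = 41
byte 3: 29 ⊕ 76 = 5f
byte 4: 8e ⊕ 98 = 16
byte 5: 0e ⊕ 1e = 10
byte 6: 13 ⊕ 17 = 04
byte 7: 9c ⊕ ab = 37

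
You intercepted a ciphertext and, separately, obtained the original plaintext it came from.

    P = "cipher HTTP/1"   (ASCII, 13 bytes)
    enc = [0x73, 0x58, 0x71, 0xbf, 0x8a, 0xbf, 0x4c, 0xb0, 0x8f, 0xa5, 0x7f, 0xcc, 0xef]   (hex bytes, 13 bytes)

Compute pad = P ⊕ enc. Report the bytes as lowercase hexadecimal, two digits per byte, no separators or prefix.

103101d7efcd6cf8dbf12fe3de

Since enc = P ⊕ pad, XORing both sides with P gives pad = P ⊕ enc.
byte 0:  99 ^ 115 =  16
byte 1: 105 ^  88 =  49
byte 2: 112 ^ 113 =   1
byte 3: 104 ^ 191 = 215
byte 4: 101 ^ 138 = 239
byte 5: 114 ^ 191 = 205
byte 6:  32 ^  76 = 108
byte 7:  72 ^ 176 = 248
byte 8:  84 ^ 143 = 219
byte 9:  84 ^ 165 = 241
byte 10:  80 ^ 127 =  47
byte 11:  47 ^ 204 = 227
byte 12:  49 ^ 239 = 222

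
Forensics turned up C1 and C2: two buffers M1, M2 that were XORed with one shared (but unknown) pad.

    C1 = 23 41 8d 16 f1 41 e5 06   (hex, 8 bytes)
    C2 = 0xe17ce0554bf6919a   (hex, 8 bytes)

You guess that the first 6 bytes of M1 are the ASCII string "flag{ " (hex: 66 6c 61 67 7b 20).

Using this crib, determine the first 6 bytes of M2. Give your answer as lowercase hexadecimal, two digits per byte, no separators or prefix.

First, C1 ⊕ C2 = (M1 ⊕ K) ⊕ (M2 ⊕ K) = M1 ⊕ M2, so the key drops out. Then M2 = (M1 ⊕ M2) ⊕ M1 over the first 6 bytes.
byte 0: (23 ⊕ e1) ⊕ 66 = c2 ⊕ 66 = a4
byte 1: (41 ⊕ 7c) ⊕ 6c = 3d ⊕ 6c = 51
byte 2: (8d ⊕ e0) ⊕ 61 = 6d ⊕ 61 = 0c
byte 3: (16 ⊕ 55) ⊕ 67 = 43 ⊕ 67 = 24
byte 4: (f1 ⊕ 4b) ⊕ 7b = ba ⊕ 7b = c1
byte 5: (41 ⊕ f6) ⊕ 20 = b7 ⊕ 20 = 97

a4510c24c197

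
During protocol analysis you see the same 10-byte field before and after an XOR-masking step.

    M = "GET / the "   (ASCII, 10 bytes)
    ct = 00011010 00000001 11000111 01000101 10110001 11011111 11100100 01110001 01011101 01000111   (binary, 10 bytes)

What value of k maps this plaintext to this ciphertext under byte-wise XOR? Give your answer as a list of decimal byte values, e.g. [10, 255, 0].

Since ct = M ⊕ k, XORing both sides with M gives k = M ⊕ ct.
byte 0:  71 ^  26 =  93
byte 1:  69 ^   1 =  68
byte 2:  84 ^ 199 = 147
byte 3:  32 ^  69 = 101
byte 4:  47 ^ 177 = 158
byte 5:  32 ^ 223 = 255
byte 6: 116 ^ 228 = 144
byte 7: 104 ^ 113 =  25
byte 8: 101 ^  93 =  56
byte 9:  32 ^  71 = 103

[93, 68, 147, 101, 158, 255, 144, 25, 56, 103]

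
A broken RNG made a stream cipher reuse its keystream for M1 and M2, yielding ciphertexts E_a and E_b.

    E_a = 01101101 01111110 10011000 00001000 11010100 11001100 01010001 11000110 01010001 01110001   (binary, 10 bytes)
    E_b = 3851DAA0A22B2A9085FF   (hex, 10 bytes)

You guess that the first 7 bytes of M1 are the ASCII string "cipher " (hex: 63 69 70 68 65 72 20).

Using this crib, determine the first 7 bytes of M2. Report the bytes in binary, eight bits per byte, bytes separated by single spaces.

00110110 01000110 00110010 11000000 00010011 10010101 01011011

First, E_a ⊕ E_b = (M1 ⊕ K) ⊕ (M2 ⊕ K) = M1 ⊕ M2, so the key drops out. Then M2 = (M1 ⊕ M2) ⊕ M1 over the first 7 bytes.
byte 0: (6d ^ 38) ^ 63 = 55 ^ 63 = 36
byte 1: (7e ^ 51) ^ 69 = 2f ^ 69 = 46
byte 2: (98 ^ da) ^ 70 = 42 ^ 70 = 32
byte 3: (08 ^ a0) ^ 68 = a8 ^ 68 = c0
byte 4: (d4 ^ a2) ^ 65 = 76 ^ 65 = 13
byte 5: (cc ^ 2b) ^ 72 = e7 ^ 72 = 95
byte 6: (51 ^ 2a) ^ 20 = 7b ^ 20 = 5b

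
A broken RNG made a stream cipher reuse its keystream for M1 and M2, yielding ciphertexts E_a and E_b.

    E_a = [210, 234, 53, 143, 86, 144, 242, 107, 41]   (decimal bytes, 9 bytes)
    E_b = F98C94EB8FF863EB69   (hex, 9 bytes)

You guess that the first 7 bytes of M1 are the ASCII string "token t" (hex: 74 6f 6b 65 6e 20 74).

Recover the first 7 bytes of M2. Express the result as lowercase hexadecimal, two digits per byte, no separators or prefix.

First, E_a ⊕ E_b = (M1 ⊕ K) ⊕ (M2 ⊕ K) = M1 ⊕ M2, so the key drops out. Then M2 = (M1 ⊕ M2) ⊕ M1 over the first 7 bytes.
byte 0: (d2 xor f9) xor 74 = 2b xor 74 = 5f
byte 1: (ea xor 8c) xor 6f = 66 xor 6f = 09
byte 2: (35 xor 94) xor 6b = a1 xor 6b = ca
byte 3: (8f xor eb) xor 65 = 64 xor 65 = 01
byte 4: (56 xor 8f) xor 6e = d9 xor 6e = b7
byte 5: (90 xor f8) xor 20 = 68 xor 20 = 48
byte 6: (f2 xor 63) xor 74 = 91 xor 74 = e5

5f09ca01b748e5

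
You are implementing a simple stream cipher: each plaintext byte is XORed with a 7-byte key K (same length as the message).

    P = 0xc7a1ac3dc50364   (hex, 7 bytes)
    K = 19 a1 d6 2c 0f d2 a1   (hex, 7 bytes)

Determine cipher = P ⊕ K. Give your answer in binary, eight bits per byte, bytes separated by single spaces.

XOR is its own inverse, so applying the key byte-wise gives the result directly.
byte 0: c7 ^ 19 = de
byte 1: a1 ^ a1 = 00
byte 2: ac ^ d6 = 7a
byte 3: 3d ^ 2c = 11
byte 4: c5 ^ 0f = ca
byte 5: 03 ^ d2 = d1
byte 6: 64 ^ a1 = c5

11011110 00000000 01111010 00010001 11001010 11010001 11000101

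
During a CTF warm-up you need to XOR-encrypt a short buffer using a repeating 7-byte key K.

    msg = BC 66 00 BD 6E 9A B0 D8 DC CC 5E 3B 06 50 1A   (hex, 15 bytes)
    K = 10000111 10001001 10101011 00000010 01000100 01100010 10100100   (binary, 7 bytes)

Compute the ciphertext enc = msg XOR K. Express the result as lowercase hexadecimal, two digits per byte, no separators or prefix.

The 7-byte key repeats, so the effective keystream is 87 89 ab 02 44 62 a4 87 89 ab 02 44 62 a4 87.
byte 0: 10111100 ⊕ 10000111 = 00111011
byte 1: 01100110 ⊕ 10001001 = 11101111
byte 2: 00000000 ⊕ 10101011 = 10101011
byte 3: 10111101 ⊕ 00000010 = 10111111
byte 4: 01101110 ⊕ 01000100 = 00101010
byte 5: 10011010 ⊕ 01100010 = 11111000
byte 6: 10110000 ⊕ 10100100 = 00010100
byte 7: 11011000 ⊕ 10000111 = 01011111
byte 8: 11011100 ⊕ 10001001 = 01010101
byte 9: 11001100 ⊕ 10101011 = 01100111
byte 10: 01011110 ⊕ 00000010 = 01011100
byte 11: 00111011 ⊕ 01000100 = 01111111
byte 12: 00000110 ⊕ 01100010 = 01100100
byte 13: 01010000 ⊕ 10100100 = 11110100
byte 14: 00011010 ⊕ 10000111 = 10011101

3befabbf2af8145f55675c7f64f49d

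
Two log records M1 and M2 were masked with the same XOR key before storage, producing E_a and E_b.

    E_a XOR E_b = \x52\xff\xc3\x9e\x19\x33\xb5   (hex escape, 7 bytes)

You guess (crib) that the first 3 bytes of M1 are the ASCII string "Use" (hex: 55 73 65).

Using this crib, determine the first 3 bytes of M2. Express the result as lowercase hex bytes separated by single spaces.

07 8c a6

Since E_a ⊕ E_b = M1 ⊕ M2, XORing with the guessed M1 bytes yields the corresponding M2 bytes: M2 = (E_a ⊕ E_b) ⊕ M1.
byte 0: 52 XOR 55 = 07
byte 1: ff XOR 73 = 8c
byte 2: c3 XOR 65 = a6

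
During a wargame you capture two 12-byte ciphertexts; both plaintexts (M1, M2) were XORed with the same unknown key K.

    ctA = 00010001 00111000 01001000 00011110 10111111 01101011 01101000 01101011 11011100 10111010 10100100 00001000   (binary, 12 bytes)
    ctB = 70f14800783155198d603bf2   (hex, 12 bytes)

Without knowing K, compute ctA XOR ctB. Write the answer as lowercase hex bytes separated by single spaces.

ctA ⊕ ctB = (M1 ⊕ K) ⊕ (M2 ⊕ K) = M1 ⊕ M2 — the shared key cancels under XOR.
byte 0: 11 XOR 70 = 61
byte 1: 38 XOR f1 = c9
byte 2: 48 XOR 48 = 00
byte 3: 1e XOR 00 = 1e
byte 4: bf XOR 78 = c7
byte 5: 6b XOR 31 = 5a
byte 6: 68 XOR 55 = 3d
byte 7: 6b XOR 19 = 72
byte 8: dc XOR 8d = 51
byte 9: ba XOR 60 = da
byte 10: a4 XOR 3b = 9f
byte 11: 08 XOR f2 = fa

61 c9 00 1e c7 5a 3d 72 51 da 9f fa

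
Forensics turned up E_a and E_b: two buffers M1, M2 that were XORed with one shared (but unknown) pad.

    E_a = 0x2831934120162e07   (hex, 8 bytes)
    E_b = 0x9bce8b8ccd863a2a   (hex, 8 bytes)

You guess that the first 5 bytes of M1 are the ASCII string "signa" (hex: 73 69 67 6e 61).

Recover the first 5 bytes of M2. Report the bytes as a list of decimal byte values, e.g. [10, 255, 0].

[192, 150, 127, 163, 140]

First, E_a ⊕ E_b = (M1 ⊕ K) ⊕ (M2 ⊕ K) = M1 ⊕ M2, so the key drops out. Then M2 = (M1 ⊕ M2) ⊕ M1 over the first 5 bytes.
byte 0: (28 ^ 9b) ^ 73 = b3 ^ 73 = c0
byte 1: (31 ^ ce) ^ 69 = ff ^ 69 = 96
byte 2: (93 ^ 8b) ^ 67 = 18 ^ 67 = 7f
byte 3: (41 ^ 8c) ^ 6e = cd ^ 6e = a3
byte 4: (20 ^ cd) ^ 61 = ed ^ 61 = 8c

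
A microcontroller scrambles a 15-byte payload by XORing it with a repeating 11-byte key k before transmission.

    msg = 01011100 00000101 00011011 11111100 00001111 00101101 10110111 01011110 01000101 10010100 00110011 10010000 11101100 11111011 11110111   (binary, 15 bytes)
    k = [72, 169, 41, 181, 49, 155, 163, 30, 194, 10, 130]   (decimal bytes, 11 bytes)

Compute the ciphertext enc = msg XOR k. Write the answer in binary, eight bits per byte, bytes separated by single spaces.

00010100 10101100 00110010 01001001 00111110 10110110 00010100 01000000 10000111 10011110 10110001 11011000 01000101 11010010 01000010

The 11-byte key repeats, so the effective keystream is 48 a9 29 b5 31 9b a3 1e c2 0a 82 48 a9 29 b5.
byte 0: 5c xor 48 = 14
byte 1: 05 xor a9 = ac
byte 2: 1b xor 29 = 32
byte 3: fc xor b5 = 49
byte 4: 0f xor 31 = 3e
byte 5: 2d xor 9b = b6
byte 6: b7 xor a3 = 14
byte 7: 5e xor 1e = 40
byte 8: 45 xor c2 = 87
byte 9: 94 xor 0a = 9e
byte 10: 33 xor 82 = b1
byte 11: 90 xor 48 = d8
byte 12: ec xor a9 = 45
byte 13: fb xor 29 = d2
byte 14: f7 xor b5 = 42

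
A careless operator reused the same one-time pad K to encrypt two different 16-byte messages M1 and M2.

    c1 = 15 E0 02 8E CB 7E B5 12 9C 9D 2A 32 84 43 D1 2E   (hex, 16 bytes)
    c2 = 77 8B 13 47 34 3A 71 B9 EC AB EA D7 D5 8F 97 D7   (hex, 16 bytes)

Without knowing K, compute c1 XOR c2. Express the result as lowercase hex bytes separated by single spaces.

c1 ⊕ c2 = (M1 ⊕ K) ⊕ (M2 ⊕ K) = M1 ⊕ M2 — the shared key cancels under XOR.
byte 0: 00010101 xor 01110111 = 01100010
byte 1: 11100000 xor 10001011 = 01101011
byte 2: 00000010 xor 00010011 = 00010001
byte 3: 10001110 xor 01000111 = 11001001
byte 4: 11001011 xor 00110100 = 11111111
byte 5: 01111110 xor 00111010 = 01000100
byte 6: 10110101 xor 01110001 = 11000100
byte 7: 00010010 xor 10111001 = 10101011
byte 8: 10011100 xor 11101100 = 01110000
byte 9: 10011101 xor 10101011 = 00110110
byte 10: 00101010 xor 11101010 = 11000000
byte 11: 00110010 xor 11010111 = 11100101
byte 12: 10000100 xor 11010101 = 01010001
byte 13: 01000011 xor 10001111 = 11001100
byte 14: 11010001 xor 10010111 = 01000110
byte 15: 00101110 xor 11010111 = 11111001

62 6b 11 c9 ff 44 c4 ab 70 36 c0 e5 51 cc 46 f9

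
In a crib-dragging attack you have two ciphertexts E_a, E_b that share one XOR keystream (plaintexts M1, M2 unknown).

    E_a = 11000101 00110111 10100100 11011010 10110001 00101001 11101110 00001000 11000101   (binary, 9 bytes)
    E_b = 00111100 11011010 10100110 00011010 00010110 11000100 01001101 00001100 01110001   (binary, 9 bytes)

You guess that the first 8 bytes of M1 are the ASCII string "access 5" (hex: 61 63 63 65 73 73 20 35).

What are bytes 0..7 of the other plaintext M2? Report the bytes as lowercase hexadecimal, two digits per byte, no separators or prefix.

988e61a5d49e8331

First, E_a ⊕ E_b = (M1 ⊕ K) ⊕ (M2 ⊕ K) = M1 ⊕ M2, so the key drops out. Then M2 = (M1 ⊕ M2) ⊕ M1 over the first 8 bytes.
byte 0: (c5 xor 3c) xor 61 = f9 xor 61 = 98
byte 1: (37 xor da) xor 63 = ed xor 63 = 8e
byte 2: (a4 xor a6) xor 63 = 02 xor 63 = 61
byte 3: (da xor 1a) xor 65 = c0 xor 65 = a5
byte 4: (b1 xor 16) xor 73 = a7 xor 73 = d4
byte 5: (29 xor c4) xor 73 = ed xor 73 = 9e
byte 6: (ee xor 4d) xor 20 = a3 xor 20 = 83
byte 7: (08 xor 0c) xor 35 = 04 xor 35 = 31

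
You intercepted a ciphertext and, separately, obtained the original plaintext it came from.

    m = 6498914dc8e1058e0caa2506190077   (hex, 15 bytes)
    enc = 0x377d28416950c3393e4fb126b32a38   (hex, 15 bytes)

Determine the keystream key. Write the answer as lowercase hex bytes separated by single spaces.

Since enc = m ⊕ key, XORing both sides with m gives key = m ⊕ enc.
byte 0: 01100100 XOR 00110111 = 01010011
byte 1: 10011000 XOR 01111101 = 11100101
byte 2: 10010001 XOR 00101000 = 10111001
byte 3: 01001101 XOR 01000001 = 00001100
byte 4: 11001000 XOR 01101001 = 10100001
byte 5: 11100001 XOR 01010000 = 10110001
byte 6: 00000101 XOR 11000011 = 11000110
byte 7: 10001110 XOR 00111001 = 10110111
byte 8: 00001100 XOR 00111110 = 00110010
byte 9: 10101010 XOR 01001111 = 11100101
byte 10: 00100101 XOR 10110001 = 10010100
byte 11: 00000110 XOR 00100110 = 00100000
byte 12: 00011001 XOR 10110011 = 10101010
byte 13: 00000000 XOR 00101010 = 00101010
byte 14: 01110111 XOR 00111000 = 01001111

53 e5 b9 0c a1 b1 c6 b7 32 e5 94 20 aa 2a 4f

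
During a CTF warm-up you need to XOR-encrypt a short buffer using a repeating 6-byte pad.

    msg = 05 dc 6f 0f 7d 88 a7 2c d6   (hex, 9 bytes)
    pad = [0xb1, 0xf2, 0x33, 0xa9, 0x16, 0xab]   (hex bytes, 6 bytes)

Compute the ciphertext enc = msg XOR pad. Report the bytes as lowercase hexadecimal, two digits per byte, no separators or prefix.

b42e5ca66b2316dee5

The 6-byte key repeats, so the effective keystream is b1 f2 33 a9 16 ab b1 f2 33.
byte 0: 00000101 ^ 10110001 = 10110100
byte 1: 11011100 ^ 11110010 = 00101110
byte 2: 01101111 ^ 00110011 = 01011100
byte 3: 00001111 ^ 10101001 = 10100110
byte 4: 01111101 ^ 00010110 = 01101011
byte 5: 10001000 ^ 10101011 = 00100011
byte 6: 10100111 ^ 10110001 = 00010110
byte 7: 00101100 ^ 11110010 = 11011110
byte 8: 11010110 ^ 00110011 = 11100101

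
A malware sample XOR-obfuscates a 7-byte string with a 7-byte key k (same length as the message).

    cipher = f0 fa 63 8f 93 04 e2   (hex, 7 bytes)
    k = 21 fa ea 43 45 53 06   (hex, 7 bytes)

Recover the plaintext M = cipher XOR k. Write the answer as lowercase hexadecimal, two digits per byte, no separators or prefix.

f0 ^ 21 = d1
fa ^ fa = 00
63 ^ ea = 89
8f ^ 43 = cc
93 ^ 45 = d6
04 ^ 53 = 57
e2 ^ 06 = e4

d10089ccd657e4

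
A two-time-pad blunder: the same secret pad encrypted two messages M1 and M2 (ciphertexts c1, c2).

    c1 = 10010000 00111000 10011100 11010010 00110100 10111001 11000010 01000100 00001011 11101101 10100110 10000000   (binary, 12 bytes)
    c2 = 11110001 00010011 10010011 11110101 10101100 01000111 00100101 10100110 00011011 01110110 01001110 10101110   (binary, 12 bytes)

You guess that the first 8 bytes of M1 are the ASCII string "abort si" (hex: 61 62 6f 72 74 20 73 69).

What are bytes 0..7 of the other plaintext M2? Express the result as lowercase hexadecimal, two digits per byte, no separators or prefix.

First, c1 ⊕ c2 = (M1 ⊕ K) ⊕ (M2 ⊕ K) = M1 ⊕ M2, so the key drops out. Then M2 = (M1 ⊕ M2) ⊕ M1 over the first 8 bytes.
byte 0: (90 ^ f1) ^ 61 = 61 ^ 61 = 00
byte 1: (38 ^ 13) ^ 62 = 2b ^ 62 = 49
byte 2: (9c ^ 93) ^ 6f = 0f ^ 6f = 60
byte 3: (d2 ^ f5) ^ 72 = 27 ^ 72 = 55
byte 4: (34 ^ ac) ^ 74 = 98 ^ 74 = ec
byte 5: (b9 ^ 47) ^ 20 = fe ^ 20 = de
byte 6: (c2 ^ 25) ^ 73 = e7 ^ 73 = 94
byte 7: (44 ^ a6) ^ 69 = e2 ^ 69 = 8b

00496055ecde948b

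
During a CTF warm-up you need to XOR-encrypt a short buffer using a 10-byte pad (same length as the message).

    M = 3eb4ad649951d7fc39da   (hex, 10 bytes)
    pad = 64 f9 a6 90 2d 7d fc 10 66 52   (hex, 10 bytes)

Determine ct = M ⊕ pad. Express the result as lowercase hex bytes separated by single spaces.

5a 4d 0b f4 b4 2c 2b ec 5f 88

byte 0: 3e ^ 64 = 5a
byte 1: b4 ^ f9 = 4d
byte 2: ad ^ a6 = 0b
byte 3: 64 ^ 90 = f4
byte 4: 99 ^ 2d = b4
byte 5: 51 ^ 7d = 2c
byte 6: d7 ^ fc = 2b
byte 7: fc ^ 10 = ec
byte 8: 39 ^ 66 = 5f
byte 9: da ^ 52 = 88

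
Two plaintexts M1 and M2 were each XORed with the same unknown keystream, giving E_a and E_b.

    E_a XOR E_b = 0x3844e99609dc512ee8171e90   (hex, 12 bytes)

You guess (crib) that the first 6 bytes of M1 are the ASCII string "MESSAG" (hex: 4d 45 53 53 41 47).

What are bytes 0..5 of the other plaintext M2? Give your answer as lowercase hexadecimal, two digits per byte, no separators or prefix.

7501bac5489b

Since E_a ⊕ E_b = M1 ⊕ M2, XORing with the guessed M1 bytes yields the corresponding M2 bytes: M2 = (E_a ⊕ E_b) ⊕ M1.
 56 ⊕  77 = 117
 68 ⊕  69 =   1
233 ⊕  83 = 186
150 ⊕  83 = 197
  9 ⊕  65 =  72
220 ⊕  71 = 155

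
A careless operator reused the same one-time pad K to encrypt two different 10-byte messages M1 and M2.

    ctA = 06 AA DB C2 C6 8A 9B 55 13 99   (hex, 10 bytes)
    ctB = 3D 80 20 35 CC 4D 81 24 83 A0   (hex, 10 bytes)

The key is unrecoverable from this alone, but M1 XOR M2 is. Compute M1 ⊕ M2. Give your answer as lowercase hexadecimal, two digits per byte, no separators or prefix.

3b2afbf70ac71a719039

ctA ⊕ ctB = (M1 ⊕ K) ⊕ (M2 ⊕ K) = M1 ⊕ M2 — the shared key cancels under XOR.
byte 0: 00000110 ⊕ 00111101 = 00111011
byte 1: 10101010 ⊕ 10000000 = 00101010
byte 2: 11011011 ⊕ 00100000 = 11111011
byte 3: 11000010 ⊕ 00110101 = 11110111
byte 4: 11000110 ⊕ 11001100 = 00001010
byte 5: 10001010 ⊕ 01001101 = 11000111
byte 6: 10011011 ⊕ 10000001 = 00011010
byte 7: 01010101 ⊕ 00100100 = 01110001
byte 8: 00010011 ⊕ 10000011 = 10010000
byte 9: 10011001 ⊕ 10100000 = 00111001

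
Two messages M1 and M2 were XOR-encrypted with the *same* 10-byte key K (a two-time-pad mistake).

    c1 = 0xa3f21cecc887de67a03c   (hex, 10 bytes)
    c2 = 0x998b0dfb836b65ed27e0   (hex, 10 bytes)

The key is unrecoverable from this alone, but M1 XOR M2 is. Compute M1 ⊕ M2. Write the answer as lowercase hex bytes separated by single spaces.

c1 ⊕ c2 = (M1 ⊕ K) ⊕ (M2 ⊕ K) = M1 ⊕ M2 — the shared key cancels under XOR.
10100011 XOR 10011001 = 00111010
11110010 XOR 10001011 = 01111001
00011100 XOR 00001101 = 00010001
11101100 XOR 11111011 = 00010111
11001000 XOR 10000011 = 01001011
10000111 XOR 01101011 = 11101100
11011110 XOR 01100101 = 10111011
01100111 XOR 11101101 = 10001010
10100000 XOR 00100111 = 10000111
00111100 XOR 11100000 = 11011100

3a 79 11 17 4b ec bb 8a 87 dc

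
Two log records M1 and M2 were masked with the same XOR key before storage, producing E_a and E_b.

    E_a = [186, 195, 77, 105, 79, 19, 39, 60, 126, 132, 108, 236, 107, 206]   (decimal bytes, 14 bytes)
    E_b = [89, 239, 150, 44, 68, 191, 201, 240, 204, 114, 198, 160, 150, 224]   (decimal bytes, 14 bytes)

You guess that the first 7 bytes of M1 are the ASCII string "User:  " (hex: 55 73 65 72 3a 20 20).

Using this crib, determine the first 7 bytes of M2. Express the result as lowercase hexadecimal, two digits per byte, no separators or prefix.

b65fbe37318cce

First, E_a ⊕ E_b = (M1 ⊕ K) ⊕ (M2 ⊕ K) = M1 ⊕ M2, so the key drops out. Then M2 = (M1 ⊕ M2) ⊕ M1 over the first 7 bytes.
byte 0: (ba XOR 59) XOR 55 = e3 XOR 55 = b6
byte 1: (c3 XOR ef) XOR 73 = 2c XOR 73 = 5f
byte 2: (4d XOR 96) XOR 65 = db XOR 65 = be
byte 3: (69 XOR 2c) XOR 72 = 45 XOR 72 = 37
byte 4: (4f XOR 44) XOR 3a = 0b XOR 3a = 31
byte 5: (13 XOR bf) XOR 20 = ac XOR 20 = 8c
byte 6: (27 XOR c9) XOR 20 = ee XOR 20 = ce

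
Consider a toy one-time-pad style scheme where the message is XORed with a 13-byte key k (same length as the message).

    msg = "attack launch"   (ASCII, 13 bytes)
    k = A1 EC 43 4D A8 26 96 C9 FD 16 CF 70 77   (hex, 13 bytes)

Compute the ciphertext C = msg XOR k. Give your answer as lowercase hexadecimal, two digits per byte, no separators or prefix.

c098372ccb4db6a59c63a1131f

byte 0: 61 ⊕ a1 = c0
byte 1: 74 ⊕ ec = 98
byte 2: 74 ⊕ 43 = 37
byte 3: 61 ⊕ 4d = 2c
byte 4: 63 ⊕ a8 = cb
byte 5: 6b ⊕ 26 = 4d
byte 6: 20 ⊕ 96 = b6
byte 7: 6c ⊕ c9 = a5
byte 8: 61 ⊕ fd = 9c
byte 9: 75 ⊕ 16 = 63
byte 10: 6e ⊕ cf = a1
byte 11: 63 ⊕ 70 = 13
byte 12: 68 ⊕ 77 = 1f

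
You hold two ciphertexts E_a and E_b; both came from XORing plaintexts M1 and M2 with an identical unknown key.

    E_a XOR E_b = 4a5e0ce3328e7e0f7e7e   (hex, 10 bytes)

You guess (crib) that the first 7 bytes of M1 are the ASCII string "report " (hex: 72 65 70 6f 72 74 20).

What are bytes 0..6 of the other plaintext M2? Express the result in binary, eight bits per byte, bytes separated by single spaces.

00111000 00111011 01111100 10001100 01000000 11111010 01011110

Since E_a ⊕ E_b = M1 ⊕ M2, XORing with the guessed M1 bytes yields the corresponding M2 bytes: M2 = (E_a ⊕ E_b) ⊕ M1.
4a xor 72 = 38
5e xor 65 = 3b
0c xor 70 = 7c
e3 xor 6f = 8c
32 xor 72 = 40
8e xor 74 = fa
7e xor 20 = 5e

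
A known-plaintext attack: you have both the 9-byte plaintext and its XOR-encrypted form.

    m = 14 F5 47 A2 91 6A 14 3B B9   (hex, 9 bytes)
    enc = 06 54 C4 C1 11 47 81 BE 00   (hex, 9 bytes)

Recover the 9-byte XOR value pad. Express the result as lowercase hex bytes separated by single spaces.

Since enc = m ⊕ pad, XORing both sides with m gives pad = m ⊕ enc.
14 XOR 06 = 12
f5 XOR 54 = a1
47 XOR c4 = 83
a2 XOR c1 = 63
91 XOR 11 = 80
6a XOR 47 = 2d
14 XOR 81 = 95
3b XOR be = 85
b9 XOR 00 = b9

12 a1 83 63 80 2d 95 85 b9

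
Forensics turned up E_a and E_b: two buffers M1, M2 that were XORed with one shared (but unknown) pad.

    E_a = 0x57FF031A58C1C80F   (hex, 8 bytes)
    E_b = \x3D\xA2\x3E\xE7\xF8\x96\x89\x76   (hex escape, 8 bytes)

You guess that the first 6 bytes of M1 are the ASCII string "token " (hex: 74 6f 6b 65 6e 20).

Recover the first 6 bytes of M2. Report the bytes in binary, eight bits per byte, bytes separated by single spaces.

00011110 00110010 01010110 10011000 11001110 01110111

First, E_a ⊕ E_b = (M1 ⊕ K) ⊕ (M2 ⊕ K) = M1 ⊕ M2, so the key drops out. Then M2 = (M1 ⊕ M2) ⊕ M1 over the first 6 bytes.
byte 0: (57 ^ 3d) ^ 74 = 6a ^ 74 = 1e
byte 1: (ff ^ a2) ^ 6f = 5d ^ 6f = 32
byte 2: (03 ^ 3e) ^ 6b = 3d ^ 6b = 56
byte 3: (1a ^ e7) ^ 65 = fd ^ 65 = 98
byte 4: (58 ^ f8) ^ 6e = a0 ^ 6e = ce
byte 5: (c1 ^ 96) ^ 20 = 57 ^ 20 = 77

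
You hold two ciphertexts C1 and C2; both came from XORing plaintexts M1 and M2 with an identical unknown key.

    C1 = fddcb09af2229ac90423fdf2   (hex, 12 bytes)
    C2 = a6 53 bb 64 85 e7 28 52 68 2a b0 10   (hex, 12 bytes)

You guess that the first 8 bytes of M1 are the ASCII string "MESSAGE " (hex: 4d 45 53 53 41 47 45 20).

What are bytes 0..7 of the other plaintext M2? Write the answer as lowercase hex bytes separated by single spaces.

16 ca 58 ad 36 82 f7 bb

First, C1 ⊕ C2 = (M1 ⊕ K) ⊕ (M2 ⊕ K) = M1 ⊕ M2, so the key drops out. Then M2 = (M1 ⊕ M2) ⊕ M1 over the first 8 bytes.
byte 0: (fd ^ a6) ^ 4d = 5b ^ 4d = 16
byte 1: (dc ^ 53) ^ 45 = 8f ^ 45 = ca
byte 2: (b0 ^ bb) ^ 53 = 0b ^ 53 = 58
byte 3: (9a ^ 64) ^ 53 = fe ^ 53 = ad
byte 4: (f2 ^ 85) ^ 41 = 77 ^ 41 = 36
byte 5: (22 ^ e7) ^ 47 = c5 ^ 47 = 82
byte 6: (9a ^ 28) ^ 45 = b2 ^ 45 = f7
byte 7: (c9 ^ 52) ^ 20 = 9b ^ 20 = bb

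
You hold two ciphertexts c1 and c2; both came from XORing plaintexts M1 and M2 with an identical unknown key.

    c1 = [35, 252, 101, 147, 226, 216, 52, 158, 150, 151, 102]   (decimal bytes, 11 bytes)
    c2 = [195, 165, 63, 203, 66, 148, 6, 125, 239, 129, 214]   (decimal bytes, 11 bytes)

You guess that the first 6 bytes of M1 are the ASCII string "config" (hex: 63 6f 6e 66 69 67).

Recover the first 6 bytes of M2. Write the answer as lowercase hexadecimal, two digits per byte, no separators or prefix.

First, c1 ⊕ c2 = (M1 ⊕ K) ⊕ (M2 ⊕ K) = M1 ⊕ M2, so the key drops out. Then M2 = (M1 ⊕ M2) ⊕ M1 over the first 6 bytes.
byte 0: (23 ⊕ c3) ⊕ 63 = e0 ⊕ 63 = 83
byte 1: (fc ⊕ a5) ⊕ 6f = 59 ⊕ 6f = 36
byte 2: (65 ⊕ 3f) ⊕ 6e = 5a ⊕ 6e = 34
byte 3: (93 ⊕ cb) ⊕ 66 = 58 ⊕ 66 = 3e
byte 4: (e2 ⊕ 42) ⊕ 69 = a0 ⊕ 69 = c9
byte 5: (d8 ⊕ 94) ⊕ 67 = 4c ⊕ 67 = 2b

8336343ec92b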